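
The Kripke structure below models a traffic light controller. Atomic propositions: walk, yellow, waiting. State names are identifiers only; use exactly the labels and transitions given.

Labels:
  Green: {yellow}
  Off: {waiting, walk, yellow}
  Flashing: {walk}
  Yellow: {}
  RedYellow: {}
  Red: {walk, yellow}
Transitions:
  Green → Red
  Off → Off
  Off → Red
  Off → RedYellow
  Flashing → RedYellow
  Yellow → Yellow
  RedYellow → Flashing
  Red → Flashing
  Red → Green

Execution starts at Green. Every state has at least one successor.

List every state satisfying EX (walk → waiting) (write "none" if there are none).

States satisfying walk → waiting: {Green, Off, Yellow, RedYellow}.
States satisfying EX (walk → waiting): {Off, Flashing, Yellow, Red}.

{Off, Flashing, Yellow, Red}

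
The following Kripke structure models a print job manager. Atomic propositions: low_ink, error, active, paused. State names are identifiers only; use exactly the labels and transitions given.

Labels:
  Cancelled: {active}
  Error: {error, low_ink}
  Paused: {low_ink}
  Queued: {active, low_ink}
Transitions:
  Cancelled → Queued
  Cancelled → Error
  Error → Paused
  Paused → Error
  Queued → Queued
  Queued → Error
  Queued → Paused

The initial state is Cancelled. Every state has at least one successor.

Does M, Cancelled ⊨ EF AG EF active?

Violated

States satisfying AG EF active: ∅.
States satisfying EF AG EF active: ∅.
No suitable path/successor from Cancelled witnesses the formula.
Cancelled ∉ Sat(EF AG EF active).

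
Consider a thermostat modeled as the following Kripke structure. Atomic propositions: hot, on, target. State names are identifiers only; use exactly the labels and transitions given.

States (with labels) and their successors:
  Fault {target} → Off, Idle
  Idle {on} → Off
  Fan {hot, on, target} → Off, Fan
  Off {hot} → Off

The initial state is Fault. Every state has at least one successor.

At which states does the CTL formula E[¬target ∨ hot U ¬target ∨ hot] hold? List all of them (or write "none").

{Idle, Fan, Off}

States satisfying ¬target ∨ hot: {Idle, Fan, Off}.
States satisfying E[¬target ∨ hot U ¬target ∨ hot]: {Idle, Fan, Off}.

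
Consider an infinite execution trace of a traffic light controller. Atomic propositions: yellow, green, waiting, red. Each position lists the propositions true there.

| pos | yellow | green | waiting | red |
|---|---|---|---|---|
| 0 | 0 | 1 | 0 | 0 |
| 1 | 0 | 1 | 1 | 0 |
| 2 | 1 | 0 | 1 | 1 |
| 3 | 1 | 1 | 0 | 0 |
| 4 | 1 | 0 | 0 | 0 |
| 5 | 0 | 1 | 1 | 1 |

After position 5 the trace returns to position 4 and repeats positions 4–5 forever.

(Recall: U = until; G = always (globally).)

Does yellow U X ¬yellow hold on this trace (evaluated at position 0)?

Walking from position 0: X ¬yellow first holds at position 0, and yellow holds at every earlier position along the way, so yellow U X ¬yellow holds.

Holds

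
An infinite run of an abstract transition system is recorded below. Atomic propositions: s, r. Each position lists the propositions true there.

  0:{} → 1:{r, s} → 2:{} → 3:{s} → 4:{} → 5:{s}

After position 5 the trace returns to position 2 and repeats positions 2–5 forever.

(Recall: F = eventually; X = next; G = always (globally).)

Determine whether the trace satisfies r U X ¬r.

No

Walking from position 0: at position 0, X ¬r has not yet held and r fails, so r U X ¬r is false.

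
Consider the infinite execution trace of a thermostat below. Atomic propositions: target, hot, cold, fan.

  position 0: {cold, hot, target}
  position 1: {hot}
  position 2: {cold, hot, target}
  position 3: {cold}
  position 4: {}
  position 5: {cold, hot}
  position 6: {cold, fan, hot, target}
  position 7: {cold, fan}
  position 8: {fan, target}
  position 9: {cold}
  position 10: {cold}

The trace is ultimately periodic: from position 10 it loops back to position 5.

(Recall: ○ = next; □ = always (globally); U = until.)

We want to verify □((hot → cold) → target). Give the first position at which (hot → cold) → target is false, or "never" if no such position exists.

3

Check (hot → cold) → target at each position in order: 0 ✓, 1 ✓, 2 ✓.
At position 3 the labels are {cold}, so (hot → cold) → target is false there. This is the first violation.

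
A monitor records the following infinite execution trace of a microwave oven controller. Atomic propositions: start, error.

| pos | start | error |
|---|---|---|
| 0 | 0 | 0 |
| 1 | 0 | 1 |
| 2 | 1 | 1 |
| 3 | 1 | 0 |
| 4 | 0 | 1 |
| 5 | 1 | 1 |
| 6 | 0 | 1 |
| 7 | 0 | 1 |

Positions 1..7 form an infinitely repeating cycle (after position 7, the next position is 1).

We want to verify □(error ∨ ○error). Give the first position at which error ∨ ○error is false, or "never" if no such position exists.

never

error ∨ ○error holds at every position 0..7, and those are all the positions the trace ever visits, so the invariant □(error ∨ ○error) is never violated.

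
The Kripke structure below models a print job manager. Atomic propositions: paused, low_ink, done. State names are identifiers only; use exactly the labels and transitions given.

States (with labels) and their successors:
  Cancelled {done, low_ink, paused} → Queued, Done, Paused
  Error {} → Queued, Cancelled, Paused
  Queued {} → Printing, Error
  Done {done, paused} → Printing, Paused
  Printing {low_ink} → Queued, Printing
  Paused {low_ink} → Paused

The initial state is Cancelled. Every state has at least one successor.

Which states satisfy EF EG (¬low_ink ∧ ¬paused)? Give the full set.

States satisfying EG (¬low_ink ∧ ¬paused): {Error, Queued}.
States satisfying EF EG (¬low_ink ∧ ¬paused): {Cancelled, Error, Queued, Done, Printing}.

{Cancelled, Error, Queued, Done, Printing}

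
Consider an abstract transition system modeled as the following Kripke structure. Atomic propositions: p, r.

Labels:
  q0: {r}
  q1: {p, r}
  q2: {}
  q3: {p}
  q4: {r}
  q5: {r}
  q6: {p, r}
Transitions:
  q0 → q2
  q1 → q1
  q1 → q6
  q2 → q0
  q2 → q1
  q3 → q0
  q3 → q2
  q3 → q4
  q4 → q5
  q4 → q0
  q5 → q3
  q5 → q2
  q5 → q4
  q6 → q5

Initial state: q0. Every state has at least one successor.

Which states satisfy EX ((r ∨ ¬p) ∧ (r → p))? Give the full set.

{q0, q1, q2, q3, q5}

States satisfying (r ∨ ¬p) ∧ (r → p): {q1, q2, q6}.
States satisfying EX ((r ∨ ¬p) ∧ (r → p)): {q0, q1, q2, q3, q5}.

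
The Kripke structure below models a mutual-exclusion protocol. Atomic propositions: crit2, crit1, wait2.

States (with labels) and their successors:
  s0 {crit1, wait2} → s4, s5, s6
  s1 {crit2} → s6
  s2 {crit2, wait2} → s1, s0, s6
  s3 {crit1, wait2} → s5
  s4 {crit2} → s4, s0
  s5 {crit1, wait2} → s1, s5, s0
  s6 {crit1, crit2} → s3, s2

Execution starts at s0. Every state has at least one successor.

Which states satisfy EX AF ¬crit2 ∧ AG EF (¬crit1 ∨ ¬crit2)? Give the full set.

{s0, s2, s3, s4, s5, s6}

States satisfying AF ¬crit2: {s0, s3, s5}.
States satisfying EX AF ¬crit2: {s0, s2, s3, s4, s5, s6}.
States satisfying EF (¬crit1 ∨ ¬crit2): {s0, s1, s2, s3, s4, s5, s6}.
States satisfying AG EF (¬crit1 ∨ ¬crit2): {s0, s1, s2, s3, s4, s5, s6}.
States satisfying EX AF ¬crit2 ∧ AG EF (¬crit1 ∨ ¬crit2): {s0, s2, s3, s4, s5, s6}.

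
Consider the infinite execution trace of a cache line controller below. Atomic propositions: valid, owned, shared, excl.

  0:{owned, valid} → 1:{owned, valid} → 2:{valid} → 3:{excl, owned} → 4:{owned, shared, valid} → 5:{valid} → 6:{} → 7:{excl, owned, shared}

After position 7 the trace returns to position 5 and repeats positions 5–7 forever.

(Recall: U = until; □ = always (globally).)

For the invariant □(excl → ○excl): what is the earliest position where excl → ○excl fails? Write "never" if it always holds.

Check excl → ○excl at each position in order: 0 ✓, 1 ✓, 2 ✓.
At position 3 the labels are {excl, owned} and the next position 4 has {owned, shared, valid}, so excl → ○excl is false there. This is the first violation.

3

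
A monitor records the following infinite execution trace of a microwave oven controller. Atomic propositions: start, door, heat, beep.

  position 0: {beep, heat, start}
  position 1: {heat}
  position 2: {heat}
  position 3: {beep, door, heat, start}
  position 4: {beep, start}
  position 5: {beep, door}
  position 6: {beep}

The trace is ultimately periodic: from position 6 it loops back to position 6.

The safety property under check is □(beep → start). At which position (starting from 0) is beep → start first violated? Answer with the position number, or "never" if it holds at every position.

5

Check beep → start at each position in order: 0 ✓, 1 ✓, 2 ✓, 3 ✓, 4 ✓.
At position 5 the labels are {beep, door}, so beep → start is false there. This is the first violation.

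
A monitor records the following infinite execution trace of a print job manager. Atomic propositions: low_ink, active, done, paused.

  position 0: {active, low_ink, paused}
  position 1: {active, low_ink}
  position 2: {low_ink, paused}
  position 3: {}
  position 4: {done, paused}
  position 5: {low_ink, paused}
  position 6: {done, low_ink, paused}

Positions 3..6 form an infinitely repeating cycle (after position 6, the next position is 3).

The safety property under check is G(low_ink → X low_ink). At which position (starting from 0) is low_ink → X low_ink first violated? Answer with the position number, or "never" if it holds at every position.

Check low_ink → X low_ink at each position in order: 0 ✓, 1 ✓.
At position 2 the labels are {low_ink, paused} and the next position 3 has {}, so low_ink → X low_ink is false there. This is the first violation.

2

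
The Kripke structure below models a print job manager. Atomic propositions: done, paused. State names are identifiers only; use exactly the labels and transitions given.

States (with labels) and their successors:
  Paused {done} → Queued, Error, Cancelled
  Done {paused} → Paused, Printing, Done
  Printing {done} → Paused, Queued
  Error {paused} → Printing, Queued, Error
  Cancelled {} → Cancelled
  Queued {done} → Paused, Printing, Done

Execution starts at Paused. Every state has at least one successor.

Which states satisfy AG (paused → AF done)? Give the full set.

{Cancelled}

States satisfying paused → AF done: {Paused, Printing, Cancelled, Queued}.
States satisfying AG (paused → AF done): {Cancelled}.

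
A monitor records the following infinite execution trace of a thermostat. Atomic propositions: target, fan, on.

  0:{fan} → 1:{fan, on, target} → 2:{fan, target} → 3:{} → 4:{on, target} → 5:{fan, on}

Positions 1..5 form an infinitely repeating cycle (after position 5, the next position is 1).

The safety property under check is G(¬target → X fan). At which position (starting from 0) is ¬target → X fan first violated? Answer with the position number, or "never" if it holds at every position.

3

Check ¬target → X fan at each position in order: 0 ✓, 1 ✓, 2 ✓.
At position 3 the labels are {} and the next position 4 has {on, target}, so ¬target → X fan is false there. This is the first violation.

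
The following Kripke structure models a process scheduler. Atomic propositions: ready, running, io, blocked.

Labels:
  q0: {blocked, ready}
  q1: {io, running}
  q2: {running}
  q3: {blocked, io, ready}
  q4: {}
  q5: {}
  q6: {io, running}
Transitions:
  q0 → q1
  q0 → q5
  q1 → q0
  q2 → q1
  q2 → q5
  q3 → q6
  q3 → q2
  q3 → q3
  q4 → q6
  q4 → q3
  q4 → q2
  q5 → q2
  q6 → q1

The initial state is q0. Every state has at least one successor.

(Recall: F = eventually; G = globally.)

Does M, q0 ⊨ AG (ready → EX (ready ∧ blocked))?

No

States satisfying ready → EX (ready ∧ blocked): {q1, q2, q3, q4, q5, q6}.
States satisfying AG (ready → EX (ready ∧ blocked)): ∅.
q0 is reachable from q0 and violates ready → EX (ready ∧ blocked), so AG fails at q0.
q0 ∉ Sat(AG (ready → EX (ready ∧ blocked))).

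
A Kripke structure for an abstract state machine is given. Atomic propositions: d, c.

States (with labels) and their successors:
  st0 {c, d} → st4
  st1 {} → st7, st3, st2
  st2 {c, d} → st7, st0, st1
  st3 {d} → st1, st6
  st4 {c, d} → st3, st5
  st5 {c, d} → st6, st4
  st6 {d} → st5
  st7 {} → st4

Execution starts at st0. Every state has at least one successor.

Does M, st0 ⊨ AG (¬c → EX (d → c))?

States satisfying ¬c → EX (d → c): {st0, st1, st2, st3, st4, st5, st6, st7}.
States satisfying AG (¬c → EX (d → c)): {st0, st1, st2, st3, st4, st5, st6, st7}.
Every state reachable from st0 satisfies ¬c → EX (d → c).
st0 ∈ Sat(AG (¬c → EX (d → c))).

Yes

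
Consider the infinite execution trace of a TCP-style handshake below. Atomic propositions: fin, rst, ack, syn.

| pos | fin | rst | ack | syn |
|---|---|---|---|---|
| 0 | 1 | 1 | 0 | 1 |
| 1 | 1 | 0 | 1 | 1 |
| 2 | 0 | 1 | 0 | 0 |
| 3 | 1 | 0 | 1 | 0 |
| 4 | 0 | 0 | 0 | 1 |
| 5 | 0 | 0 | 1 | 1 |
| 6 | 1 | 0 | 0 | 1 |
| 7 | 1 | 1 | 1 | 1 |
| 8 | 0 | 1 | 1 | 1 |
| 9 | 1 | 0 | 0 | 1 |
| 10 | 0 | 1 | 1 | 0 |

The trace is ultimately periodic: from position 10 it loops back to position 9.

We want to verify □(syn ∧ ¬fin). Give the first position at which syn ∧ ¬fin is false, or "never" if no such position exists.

0

At position 0 the labels are {fin, rst, syn}, so syn ∧ ¬fin is false there. This is the first violation.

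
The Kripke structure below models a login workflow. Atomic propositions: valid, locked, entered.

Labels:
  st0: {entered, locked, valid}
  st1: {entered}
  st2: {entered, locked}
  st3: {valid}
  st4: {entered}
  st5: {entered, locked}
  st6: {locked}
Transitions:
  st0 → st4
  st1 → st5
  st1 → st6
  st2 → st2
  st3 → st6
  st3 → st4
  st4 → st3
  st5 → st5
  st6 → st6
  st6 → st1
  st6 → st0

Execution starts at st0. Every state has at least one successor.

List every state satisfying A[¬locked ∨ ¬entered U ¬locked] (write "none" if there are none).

States satisfying ¬locked ∨ ¬entered: {st1, st3, st4, st6}.
States satisfying ¬locked: {st1, st3, st4}.
States satisfying A[¬locked ∨ ¬entered U ¬locked]: {st1, st3, st4}.

{st1, st3, st4}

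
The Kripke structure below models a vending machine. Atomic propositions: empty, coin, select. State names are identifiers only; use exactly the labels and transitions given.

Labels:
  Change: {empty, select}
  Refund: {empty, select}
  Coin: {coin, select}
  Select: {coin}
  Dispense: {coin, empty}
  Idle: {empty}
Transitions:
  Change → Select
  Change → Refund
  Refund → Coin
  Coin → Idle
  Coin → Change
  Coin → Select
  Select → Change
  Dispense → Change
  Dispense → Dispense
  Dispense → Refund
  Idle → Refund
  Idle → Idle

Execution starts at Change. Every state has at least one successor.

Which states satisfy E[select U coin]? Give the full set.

{Change, Refund, Coin, Select, Dispense}

States satisfying select: {Change, Refund, Coin}.
States satisfying coin: {Coin, Select, Dispense}.
States satisfying E[select U coin]: {Change, Refund, Coin, Select, Dispense}.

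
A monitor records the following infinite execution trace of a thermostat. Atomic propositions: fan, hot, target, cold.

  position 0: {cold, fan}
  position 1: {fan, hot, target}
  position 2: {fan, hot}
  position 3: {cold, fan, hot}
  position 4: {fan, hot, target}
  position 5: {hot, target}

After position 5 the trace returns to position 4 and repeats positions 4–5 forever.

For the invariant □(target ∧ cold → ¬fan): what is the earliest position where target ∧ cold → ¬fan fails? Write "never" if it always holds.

never

target ∧ cold → ¬fan holds at every position 0..5, and those are all the positions the trace ever visits, so the invariant □(target ∧ cold → ¬fan) is never violated.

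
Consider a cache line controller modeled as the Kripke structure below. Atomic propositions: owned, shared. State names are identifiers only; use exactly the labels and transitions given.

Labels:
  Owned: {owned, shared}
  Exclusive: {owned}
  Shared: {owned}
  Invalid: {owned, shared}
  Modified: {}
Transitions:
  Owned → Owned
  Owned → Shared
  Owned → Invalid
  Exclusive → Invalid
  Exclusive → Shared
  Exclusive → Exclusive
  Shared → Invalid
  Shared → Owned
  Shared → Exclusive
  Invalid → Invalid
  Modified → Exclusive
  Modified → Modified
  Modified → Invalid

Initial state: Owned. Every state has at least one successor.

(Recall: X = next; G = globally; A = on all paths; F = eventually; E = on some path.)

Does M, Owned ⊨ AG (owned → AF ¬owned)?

No

States satisfying owned → AF ¬owned: {Modified}.
States satisfying AG (owned → AF ¬owned): ∅.
Exclusive is reachable from Owned and violates owned → AF ¬owned, so AG fails at Owned.
Owned ∉ Sat(AG (owned → AF ¬owned)).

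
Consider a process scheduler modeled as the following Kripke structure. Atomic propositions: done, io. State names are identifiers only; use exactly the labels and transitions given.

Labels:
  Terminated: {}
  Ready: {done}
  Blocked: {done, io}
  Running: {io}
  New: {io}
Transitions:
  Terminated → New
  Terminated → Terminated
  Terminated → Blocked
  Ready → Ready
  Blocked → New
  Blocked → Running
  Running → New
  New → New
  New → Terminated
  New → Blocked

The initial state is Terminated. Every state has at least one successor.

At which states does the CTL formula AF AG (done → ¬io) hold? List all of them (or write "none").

{Ready}

States satisfying AG (done → ¬io): {Ready}.
States satisfying AF AG (done → ¬io): {Ready}.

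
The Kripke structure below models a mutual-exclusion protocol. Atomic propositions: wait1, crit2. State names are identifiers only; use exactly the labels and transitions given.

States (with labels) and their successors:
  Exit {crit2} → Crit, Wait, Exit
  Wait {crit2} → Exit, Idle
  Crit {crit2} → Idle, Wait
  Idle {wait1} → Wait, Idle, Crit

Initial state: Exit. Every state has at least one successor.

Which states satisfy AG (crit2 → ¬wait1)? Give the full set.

States satisfying crit2 → ¬wait1: {Exit, Wait, Crit, Idle}.
States satisfying AG (crit2 → ¬wait1): {Exit, Wait, Crit, Idle}.

{Exit, Wait, Crit, Idle}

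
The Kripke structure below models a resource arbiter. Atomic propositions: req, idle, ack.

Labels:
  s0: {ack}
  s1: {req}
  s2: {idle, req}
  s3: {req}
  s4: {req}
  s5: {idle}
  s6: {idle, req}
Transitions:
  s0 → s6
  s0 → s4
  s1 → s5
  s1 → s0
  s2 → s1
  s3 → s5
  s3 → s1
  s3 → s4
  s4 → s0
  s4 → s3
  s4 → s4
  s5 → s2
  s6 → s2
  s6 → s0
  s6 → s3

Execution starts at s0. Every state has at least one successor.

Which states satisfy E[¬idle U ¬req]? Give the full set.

States satisfying ¬idle: {s0, s1, s3, s4}.
States satisfying ¬req: {s0, s5}.
States satisfying E[¬idle U ¬req]: {s0, s1, s3, s4, s5}.

{s0, s1, s3, s4, s5}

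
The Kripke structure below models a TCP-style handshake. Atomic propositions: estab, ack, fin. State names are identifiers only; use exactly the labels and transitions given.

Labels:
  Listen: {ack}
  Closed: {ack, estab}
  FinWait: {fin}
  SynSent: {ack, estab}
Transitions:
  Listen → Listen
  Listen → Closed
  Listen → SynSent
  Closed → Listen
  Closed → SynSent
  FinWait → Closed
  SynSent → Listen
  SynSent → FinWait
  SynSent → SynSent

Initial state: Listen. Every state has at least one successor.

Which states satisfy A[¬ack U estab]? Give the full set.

{Closed, FinWait, SynSent}

States satisfying ¬ack: {FinWait}.
States satisfying estab: {Closed, SynSent}.
States satisfying A[¬ack U estab]: {Closed, FinWait, SynSent}.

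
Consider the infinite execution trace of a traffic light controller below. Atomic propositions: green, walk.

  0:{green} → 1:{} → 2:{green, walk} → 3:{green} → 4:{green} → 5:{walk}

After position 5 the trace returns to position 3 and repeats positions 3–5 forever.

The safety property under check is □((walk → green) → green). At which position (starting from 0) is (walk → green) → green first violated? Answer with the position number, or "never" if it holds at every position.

1

Check (walk → green) → green at each position in order: 0 ✓.
At position 1 the labels are {}, so (walk → green) → green is false there. This is the first violation.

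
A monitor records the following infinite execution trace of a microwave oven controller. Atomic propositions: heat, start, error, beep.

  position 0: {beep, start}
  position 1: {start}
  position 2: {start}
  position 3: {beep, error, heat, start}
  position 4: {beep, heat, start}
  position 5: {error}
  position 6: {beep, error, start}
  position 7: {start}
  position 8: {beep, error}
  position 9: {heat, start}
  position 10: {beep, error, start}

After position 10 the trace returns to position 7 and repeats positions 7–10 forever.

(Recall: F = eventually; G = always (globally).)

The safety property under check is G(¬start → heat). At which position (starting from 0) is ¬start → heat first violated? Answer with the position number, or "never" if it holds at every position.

5

Check ¬start → heat at each position in order: 0 ✓, 1 ✓, 2 ✓, 3 ✓, 4 ✓.
At position 5 the labels are {error}, so ¬start → heat is false there. This is the first violation.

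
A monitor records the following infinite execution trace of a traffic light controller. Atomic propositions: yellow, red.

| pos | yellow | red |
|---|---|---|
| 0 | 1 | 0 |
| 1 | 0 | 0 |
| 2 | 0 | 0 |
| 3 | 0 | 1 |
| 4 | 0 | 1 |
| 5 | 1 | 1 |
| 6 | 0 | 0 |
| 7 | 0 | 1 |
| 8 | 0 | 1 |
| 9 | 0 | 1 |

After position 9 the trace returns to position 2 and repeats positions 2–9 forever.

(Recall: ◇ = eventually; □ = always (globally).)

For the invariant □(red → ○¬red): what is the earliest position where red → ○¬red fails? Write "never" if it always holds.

3

Check red → ○¬red at each position in order: 0 ✓, 1 ✓, 2 ✓.
At position 3 the labels are {red} and the next position 4 has {red}, so red → ○¬red is false there. This is the first violation.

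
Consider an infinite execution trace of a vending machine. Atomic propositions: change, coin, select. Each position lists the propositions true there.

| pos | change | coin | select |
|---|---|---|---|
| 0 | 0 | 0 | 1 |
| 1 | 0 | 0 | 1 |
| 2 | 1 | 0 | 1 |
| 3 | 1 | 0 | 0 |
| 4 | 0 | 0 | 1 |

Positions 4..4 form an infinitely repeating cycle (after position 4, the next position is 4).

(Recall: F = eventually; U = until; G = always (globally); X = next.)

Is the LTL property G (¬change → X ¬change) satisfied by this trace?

¬change → X ¬change must hold at every position from 0 onward. It fails at position 1, so G (¬change → X ¬change) is false.
Positions where ¬change holds: 0, 1, 4.
Check X ¬change at each: 0→ok, 1→fails, 4→ok.

Does not hold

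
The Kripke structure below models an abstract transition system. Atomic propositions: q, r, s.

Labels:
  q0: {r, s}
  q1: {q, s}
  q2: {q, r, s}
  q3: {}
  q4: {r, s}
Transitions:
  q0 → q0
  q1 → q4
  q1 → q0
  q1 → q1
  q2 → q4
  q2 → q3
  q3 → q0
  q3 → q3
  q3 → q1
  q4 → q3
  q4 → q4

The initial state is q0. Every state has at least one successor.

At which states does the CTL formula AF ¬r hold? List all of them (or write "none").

States satisfying ¬r: {q1, q3}.
States satisfying AF ¬r: {q1, q3}.

{q1, q3}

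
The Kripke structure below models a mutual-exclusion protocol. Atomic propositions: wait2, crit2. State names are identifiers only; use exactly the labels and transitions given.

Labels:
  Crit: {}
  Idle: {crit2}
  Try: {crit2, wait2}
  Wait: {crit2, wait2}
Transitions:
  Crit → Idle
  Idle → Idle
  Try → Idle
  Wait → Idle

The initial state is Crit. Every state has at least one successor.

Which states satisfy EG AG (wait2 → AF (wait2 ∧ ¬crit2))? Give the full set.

States satisfying AG (wait2 → AF (wait2 ∧ ¬crit2)): {Crit, Idle}.
States satisfying EG AG (wait2 → AF (wait2 ∧ ¬crit2)): {Crit, Idle}.

{Crit, Idle}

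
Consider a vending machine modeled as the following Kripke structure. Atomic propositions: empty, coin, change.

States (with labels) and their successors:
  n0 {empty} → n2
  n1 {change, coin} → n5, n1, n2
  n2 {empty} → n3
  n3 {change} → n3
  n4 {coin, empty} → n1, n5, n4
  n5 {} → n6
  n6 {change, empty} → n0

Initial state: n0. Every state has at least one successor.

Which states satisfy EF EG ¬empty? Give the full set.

States satisfying EG ¬empty: {n1, n3}.
States satisfying EF EG ¬empty: {n0, n1, n2, n3, n4, n5, n6}.

{n0, n1, n2, n3, n4, n5, n6}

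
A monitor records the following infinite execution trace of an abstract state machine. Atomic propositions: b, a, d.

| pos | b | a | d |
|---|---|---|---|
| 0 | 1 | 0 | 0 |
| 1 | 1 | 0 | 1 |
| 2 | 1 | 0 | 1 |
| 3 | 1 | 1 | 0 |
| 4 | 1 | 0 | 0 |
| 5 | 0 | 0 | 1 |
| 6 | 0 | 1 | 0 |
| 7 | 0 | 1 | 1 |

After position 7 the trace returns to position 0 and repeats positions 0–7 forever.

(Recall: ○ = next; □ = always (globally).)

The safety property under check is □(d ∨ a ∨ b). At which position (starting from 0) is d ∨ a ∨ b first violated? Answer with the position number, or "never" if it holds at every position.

d ∨ a ∨ b holds at every position 0..7, and those are all the positions the trace ever visits, so the invariant □(d ∨ a ∨ b) is never violated.

never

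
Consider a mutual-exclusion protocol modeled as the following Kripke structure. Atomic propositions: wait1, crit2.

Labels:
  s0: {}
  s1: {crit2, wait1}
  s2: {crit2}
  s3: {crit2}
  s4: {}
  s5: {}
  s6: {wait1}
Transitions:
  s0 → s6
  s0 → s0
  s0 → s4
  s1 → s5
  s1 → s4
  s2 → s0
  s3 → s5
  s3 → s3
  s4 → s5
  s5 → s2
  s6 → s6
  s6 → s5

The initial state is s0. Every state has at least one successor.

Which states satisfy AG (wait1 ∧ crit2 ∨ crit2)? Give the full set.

States satisfying wait1 ∧ crit2 ∨ crit2: {s1, s2, s3}.
States satisfying AG (wait1 ∧ crit2 ∨ crit2): ∅.

none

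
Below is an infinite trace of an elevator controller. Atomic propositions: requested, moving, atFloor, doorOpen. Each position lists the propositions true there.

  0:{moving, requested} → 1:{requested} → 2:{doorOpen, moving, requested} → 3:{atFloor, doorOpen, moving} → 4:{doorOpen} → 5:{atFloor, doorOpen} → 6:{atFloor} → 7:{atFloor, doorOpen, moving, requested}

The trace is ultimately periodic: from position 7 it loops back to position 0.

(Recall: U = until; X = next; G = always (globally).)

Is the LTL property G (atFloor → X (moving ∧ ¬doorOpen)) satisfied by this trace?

Violated

atFloor → X (moving ∧ ¬doorOpen) must hold at every position from 0 onward. It fails at position 3, so G (atFloor → X (moving ∧ ¬doorOpen)) is false.
Positions where atFloor holds: 3, 5, 6, 7.
Check X (moving ∧ ¬doorOpen) at each: 3→fails, 5→fails, 6→fails, 7→ok.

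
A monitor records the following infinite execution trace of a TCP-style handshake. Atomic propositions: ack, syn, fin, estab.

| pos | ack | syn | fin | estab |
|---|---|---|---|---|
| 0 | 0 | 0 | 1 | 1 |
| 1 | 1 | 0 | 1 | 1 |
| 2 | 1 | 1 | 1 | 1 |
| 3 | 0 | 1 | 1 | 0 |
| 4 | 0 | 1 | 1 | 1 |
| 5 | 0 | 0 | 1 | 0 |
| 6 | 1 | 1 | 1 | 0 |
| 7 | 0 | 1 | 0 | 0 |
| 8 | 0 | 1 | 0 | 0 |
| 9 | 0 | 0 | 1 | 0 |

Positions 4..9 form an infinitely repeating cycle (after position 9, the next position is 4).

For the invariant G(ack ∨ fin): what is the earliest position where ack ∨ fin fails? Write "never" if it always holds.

Check ack ∨ fin at each position in order: 0 ✓, 1 ✓, 2 ✓, 3 ✓, 4 ✓, 5 ✓, 6 ✓.
At position 7 the labels are {syn}, so ack ∨ fin is false there. This is the first violation.

7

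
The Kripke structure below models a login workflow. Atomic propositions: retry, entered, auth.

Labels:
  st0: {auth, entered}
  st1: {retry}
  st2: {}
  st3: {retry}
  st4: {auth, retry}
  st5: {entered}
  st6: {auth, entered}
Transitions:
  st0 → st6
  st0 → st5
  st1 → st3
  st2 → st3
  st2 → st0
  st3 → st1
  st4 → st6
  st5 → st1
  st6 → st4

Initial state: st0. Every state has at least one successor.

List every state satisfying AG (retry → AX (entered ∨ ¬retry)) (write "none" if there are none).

States satisfying retry → AX (entered ∨ ¬retry): {st0, st2, st4, st5, st6}.
States satisfying AG (retry → AX (entered ∨ ¬retry)): {st4, st6}.

{st4, st6}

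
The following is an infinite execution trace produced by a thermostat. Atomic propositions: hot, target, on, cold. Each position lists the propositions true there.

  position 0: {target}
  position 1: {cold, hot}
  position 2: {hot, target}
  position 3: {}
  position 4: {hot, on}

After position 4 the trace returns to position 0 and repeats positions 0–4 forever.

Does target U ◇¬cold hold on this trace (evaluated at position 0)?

Walking from position 0: ◇¬cold first holds at position 0, and target holds at every earlier position along the way, so target U ◇¬cold holds.

Holds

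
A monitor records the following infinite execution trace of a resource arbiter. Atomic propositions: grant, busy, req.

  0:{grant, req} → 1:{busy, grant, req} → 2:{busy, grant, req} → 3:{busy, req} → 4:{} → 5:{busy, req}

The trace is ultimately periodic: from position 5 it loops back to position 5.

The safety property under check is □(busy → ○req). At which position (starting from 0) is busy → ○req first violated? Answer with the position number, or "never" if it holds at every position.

Check busy → ○req at each position in order: 0 ✓, 1 ✓, 2 ✓.
At position 3 the labels are {busy, req} and the next position 4 has {}, so busy → ○req is false there. This is the first violation.

3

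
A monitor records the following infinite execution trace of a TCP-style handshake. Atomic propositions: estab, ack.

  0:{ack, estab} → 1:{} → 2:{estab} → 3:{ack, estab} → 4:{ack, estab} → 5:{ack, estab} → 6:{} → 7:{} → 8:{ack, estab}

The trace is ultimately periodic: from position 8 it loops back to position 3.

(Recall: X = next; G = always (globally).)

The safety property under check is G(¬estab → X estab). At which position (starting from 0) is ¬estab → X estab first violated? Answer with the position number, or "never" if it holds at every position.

6

Check ¬estab → X estab at each position in order: 0 ✓, 1 ✓, 2 ✓, 3 ✓, 4 ✓, 5 ✓.
At position 6 the labels are {} and the next position 7 has {}, so ¬estab → X estab is false there. This is the first violation.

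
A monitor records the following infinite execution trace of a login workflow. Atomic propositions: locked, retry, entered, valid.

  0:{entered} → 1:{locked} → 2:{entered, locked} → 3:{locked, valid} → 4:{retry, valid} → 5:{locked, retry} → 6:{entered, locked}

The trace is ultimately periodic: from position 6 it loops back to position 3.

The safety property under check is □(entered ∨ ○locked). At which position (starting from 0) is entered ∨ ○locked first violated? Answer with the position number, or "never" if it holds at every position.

3

Check entered ∨ ○locked at each position in order: 0 ✓, 1 ✓, 2 ✓.
At position 3 the labels are {locked, valid} and the next position 4 has {retry, valid}, so entered ∨ ○locked is false there. This is the first violation.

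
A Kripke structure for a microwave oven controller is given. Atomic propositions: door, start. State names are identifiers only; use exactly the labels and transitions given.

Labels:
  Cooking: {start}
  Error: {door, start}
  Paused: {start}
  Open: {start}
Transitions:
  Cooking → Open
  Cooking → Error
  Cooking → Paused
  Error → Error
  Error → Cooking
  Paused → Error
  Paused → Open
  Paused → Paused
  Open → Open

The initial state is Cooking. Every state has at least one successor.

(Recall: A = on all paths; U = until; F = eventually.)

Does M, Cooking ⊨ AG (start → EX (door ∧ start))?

No

States satisfying start → EX (door ∧ start): {Cooking, Error, Paused}.
States satisfying AG (start → EX (door ∧ start)): ∅.
Open is reachable from Cooking and violates start → EX (door ∧ start), so AG fails at Cooking.
Cooking ∉ Sat(AG (start → EX (door ∧ start))).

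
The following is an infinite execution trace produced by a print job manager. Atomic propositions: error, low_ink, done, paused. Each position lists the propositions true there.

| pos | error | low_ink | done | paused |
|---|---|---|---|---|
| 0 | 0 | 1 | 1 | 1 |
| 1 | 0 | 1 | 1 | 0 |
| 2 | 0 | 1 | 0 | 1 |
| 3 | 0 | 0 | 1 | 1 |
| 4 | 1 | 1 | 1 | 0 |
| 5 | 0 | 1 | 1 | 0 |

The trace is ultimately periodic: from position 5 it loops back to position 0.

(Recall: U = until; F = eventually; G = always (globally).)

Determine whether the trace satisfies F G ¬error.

G ¬error is false at every position 0..5, so it never becomes true and F G ¬error fails.

Does not hold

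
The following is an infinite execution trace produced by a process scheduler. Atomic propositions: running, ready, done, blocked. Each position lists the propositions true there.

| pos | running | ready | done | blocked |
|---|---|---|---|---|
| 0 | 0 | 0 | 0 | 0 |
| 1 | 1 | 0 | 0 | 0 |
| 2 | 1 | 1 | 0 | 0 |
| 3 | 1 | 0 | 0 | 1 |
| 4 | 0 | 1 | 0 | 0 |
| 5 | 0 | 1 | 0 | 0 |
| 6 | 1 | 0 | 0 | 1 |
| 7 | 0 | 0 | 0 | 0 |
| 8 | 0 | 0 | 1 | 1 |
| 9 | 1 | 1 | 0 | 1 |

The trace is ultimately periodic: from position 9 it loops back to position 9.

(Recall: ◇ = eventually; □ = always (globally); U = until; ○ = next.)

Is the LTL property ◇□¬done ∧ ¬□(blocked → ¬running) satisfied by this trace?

Yes

□¬done holds at position 9, which is reachable from 0, so ◇□¬done holds.
At position 0: ◇□¬done is true; ¬□(blocked → ¬running) is true; so ◇□¬done ∧ ¬□(blocked → ¬running) is true.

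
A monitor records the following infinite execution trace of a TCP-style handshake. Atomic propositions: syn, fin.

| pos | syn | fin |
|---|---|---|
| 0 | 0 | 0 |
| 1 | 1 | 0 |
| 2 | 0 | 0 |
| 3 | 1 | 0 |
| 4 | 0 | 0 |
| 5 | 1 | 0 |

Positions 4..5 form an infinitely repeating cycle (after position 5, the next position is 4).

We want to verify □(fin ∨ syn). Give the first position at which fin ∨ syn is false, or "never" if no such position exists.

0

At position 0 the labels are {}, so fin ∨ syn is false there. This is the first violation.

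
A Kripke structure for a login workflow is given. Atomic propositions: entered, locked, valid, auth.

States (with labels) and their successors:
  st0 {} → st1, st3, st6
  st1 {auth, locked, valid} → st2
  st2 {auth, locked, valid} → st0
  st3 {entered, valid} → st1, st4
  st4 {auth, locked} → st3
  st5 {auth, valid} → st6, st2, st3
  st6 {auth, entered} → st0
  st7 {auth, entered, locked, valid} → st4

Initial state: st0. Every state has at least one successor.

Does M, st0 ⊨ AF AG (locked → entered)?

Violated

States satisfying AG (locked → entered): ∅.
States satisfying AF AG (locked → entered): ∅.
There is a path from st0 along which AG (locked → entered) never holds.
st0 ∉ Sat(AF AG (locked → entered)).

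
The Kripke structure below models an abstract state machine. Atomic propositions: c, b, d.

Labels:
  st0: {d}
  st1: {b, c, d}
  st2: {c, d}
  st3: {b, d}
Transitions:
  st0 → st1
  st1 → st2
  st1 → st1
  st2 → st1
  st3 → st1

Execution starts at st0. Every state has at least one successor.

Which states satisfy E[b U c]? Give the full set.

States satisfying b: {st1, st3}.
States satisfying c: {st1, st2}.
States satisfying E[b U c]: {st1, st2, st3}.

{st1, st2, st3}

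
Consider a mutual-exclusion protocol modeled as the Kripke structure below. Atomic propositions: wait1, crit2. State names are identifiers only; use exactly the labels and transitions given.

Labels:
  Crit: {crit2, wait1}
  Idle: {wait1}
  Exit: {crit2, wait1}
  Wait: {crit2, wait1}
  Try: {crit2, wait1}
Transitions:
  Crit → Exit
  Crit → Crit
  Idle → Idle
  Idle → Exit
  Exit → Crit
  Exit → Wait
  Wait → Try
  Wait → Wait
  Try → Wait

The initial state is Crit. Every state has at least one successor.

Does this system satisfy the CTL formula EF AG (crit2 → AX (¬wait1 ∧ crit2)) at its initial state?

No

States satisfying AG (crit2 → AX (¬wait1 ∧ crit2)): ∅.
States satisfying EF AG (crit2 → AX (¬wait1 ∧ crit2)): ∅.
No suitable path/successor from Crit witnesses the formula.
Crit ∉ Sat(EF AG (crit2 → AX (¬wait1 ∧ crit2))).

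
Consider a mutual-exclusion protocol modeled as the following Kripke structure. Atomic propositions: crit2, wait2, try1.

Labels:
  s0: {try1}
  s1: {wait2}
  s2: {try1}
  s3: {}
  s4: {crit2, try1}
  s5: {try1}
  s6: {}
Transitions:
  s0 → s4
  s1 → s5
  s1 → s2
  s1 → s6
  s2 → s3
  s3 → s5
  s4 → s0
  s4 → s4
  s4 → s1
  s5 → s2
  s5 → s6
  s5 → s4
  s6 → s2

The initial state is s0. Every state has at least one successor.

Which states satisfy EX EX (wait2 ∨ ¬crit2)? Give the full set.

{s0, s1, s2, s3, s4, s5, s6}

States satisfying EX (wait2 ∨ ¬crit2): {s1, s2, s3, s4, s5, s6}.
States satisfying EX EX (wait2 ∨ ¬crit2): {s0, s1, s2, s3, s4, s5, s6}.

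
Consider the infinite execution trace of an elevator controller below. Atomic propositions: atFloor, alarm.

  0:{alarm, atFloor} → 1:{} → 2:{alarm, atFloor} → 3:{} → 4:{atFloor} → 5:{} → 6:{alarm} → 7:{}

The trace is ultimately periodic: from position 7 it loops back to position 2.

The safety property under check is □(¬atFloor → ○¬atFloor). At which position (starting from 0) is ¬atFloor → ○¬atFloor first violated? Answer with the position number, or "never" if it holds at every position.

1

Check ¬atFloor → ○¬atFloor at each position in order: 0 ✓.
At position 1 the labels are {} and the next position 2 has {alarm, atFloor}, so ¬atFloor → ○¬atFloor is false there. This is the first violation.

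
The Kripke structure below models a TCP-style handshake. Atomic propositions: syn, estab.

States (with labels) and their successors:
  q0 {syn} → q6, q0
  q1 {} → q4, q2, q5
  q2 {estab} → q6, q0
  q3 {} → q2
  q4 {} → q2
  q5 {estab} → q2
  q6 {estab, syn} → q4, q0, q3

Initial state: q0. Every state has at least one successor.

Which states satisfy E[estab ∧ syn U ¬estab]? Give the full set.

{q0, q1, q3, q4, q6}

States satisfying estab ∧ syn: {q6}.
States satisfying ¬estab: {q0, q1, q3, q4}.
States satisfying E[estab ∧ syn U ¬estab]: {q0, q1, q3, q4, q6}.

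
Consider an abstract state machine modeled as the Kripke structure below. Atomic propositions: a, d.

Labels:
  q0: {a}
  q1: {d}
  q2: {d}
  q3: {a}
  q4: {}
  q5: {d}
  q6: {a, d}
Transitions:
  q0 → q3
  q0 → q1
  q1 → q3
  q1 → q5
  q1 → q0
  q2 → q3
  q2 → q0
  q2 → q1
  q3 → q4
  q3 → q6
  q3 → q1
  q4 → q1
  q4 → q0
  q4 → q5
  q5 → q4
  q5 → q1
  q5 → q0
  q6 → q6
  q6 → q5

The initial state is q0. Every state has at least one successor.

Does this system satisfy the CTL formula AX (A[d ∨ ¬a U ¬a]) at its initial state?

Violated

States satisfying A[d ∨ ¬a U ¬a]: {q1, q2, q4, q5}.
States satisfying AX (A[d ∨ ¬a U ¬a]): ∅.
q0 ∉ Sat(AX (A[d ∨ ¬a U ¬a])).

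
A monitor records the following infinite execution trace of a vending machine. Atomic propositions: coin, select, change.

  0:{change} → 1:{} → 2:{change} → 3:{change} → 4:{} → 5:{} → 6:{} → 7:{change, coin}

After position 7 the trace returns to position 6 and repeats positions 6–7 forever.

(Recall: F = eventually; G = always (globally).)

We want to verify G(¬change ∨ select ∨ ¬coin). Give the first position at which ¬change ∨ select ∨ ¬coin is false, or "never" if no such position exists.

7

Check ¬change ∨ select ∨ ¬coin at each position in order: 0 ✓, 1 ✓, 2 ✓, 3 ✓, 4 ✓, 5 ✓, 6 ✓.
At position 7 the labels are {change, coin}, so ¬change ∨ select ∨ ¬coin is false there. This is the first violation.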